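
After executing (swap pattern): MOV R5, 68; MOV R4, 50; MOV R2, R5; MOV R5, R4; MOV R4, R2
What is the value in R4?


Register state trace (swap pattern):
  MOV R5, 68  → R5 = 68
  MOV R4, 50  → R4 = 50
  MOV R2, R5  → R2 = 68  (save R5)
  MOV R5, R4  → R5 = 50  (R5 gets R4's value)
  MOV R4, R2  → R4 = 68  (R4 gets saved value)
Final: R4 = 68

68


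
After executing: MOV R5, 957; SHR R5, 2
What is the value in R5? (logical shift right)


Register state trace:
  MOV R5, 957  → R5 = 957
  SHR R5, 2  → R5 = 957 >> 2 = 957 // 2^2 = 239
Final: R5 = 239

239


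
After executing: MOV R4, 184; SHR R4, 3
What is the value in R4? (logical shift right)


Register state trace:
  MOV R4, 184  → R4 = 184
  SHR R4, 3  → R4 = 184 >> 3 = 184 // 2^3 = 23
Final: R4 = 23

23


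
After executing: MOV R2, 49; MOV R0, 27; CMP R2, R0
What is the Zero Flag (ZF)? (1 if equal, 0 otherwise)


Register state trace:
  MOV R2, 49  → R2 = 49
  MOV R0, 27  → R0 = 27
  CMP R2, R0  → computes 49 - 27 = 22
  Result is nonzero, so values are not equal
ZF = 0

0


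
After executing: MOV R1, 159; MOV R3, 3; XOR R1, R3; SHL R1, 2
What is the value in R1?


Register state trace:
  MOV R1, 159  → R1 = 159 (0b10011111)
  MOV R3, 3  → R3 = 3 (0b00000011)
  XOR R1, R3  → R1 = 159 XOR 3 = 156 (0b10011100)
  SHL R1, 2  → R1 = 156 << 2 = 624
Final: R1 = 624

624


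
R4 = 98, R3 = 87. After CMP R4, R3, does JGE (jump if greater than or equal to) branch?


Trace:
  R4 = 98, R3 = 87
  CMP R4, R3  → compares 98 vs 87
  JGE checks: is 98 greater than or equal to 87?
  98 > 87, so condition is true
Branch taken: Yes

Yes


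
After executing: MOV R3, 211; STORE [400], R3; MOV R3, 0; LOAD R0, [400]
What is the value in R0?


Register and memory trace:
  MOV R3, 211  → R3 = 211
  STORE [400], R3  → mem[400] = 211
  MOV R3, 0  → R3 = 0
  LOAD R0, [400]  → R0 = mem[400] = 211
Final: R0 = 211

211


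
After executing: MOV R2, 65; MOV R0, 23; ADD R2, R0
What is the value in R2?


Register state trace:
  MOV R2, 65  → R2 = 65
  MOV R0, 23  → R0 = 23
  ADD R2, R0  → R2 = 65 + 23 = 88
Final: R2 = 88

88


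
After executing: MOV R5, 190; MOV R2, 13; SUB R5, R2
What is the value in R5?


Register state trace:
  MOV R5, 190  → R5 = 190
  MOV R2, 13  → R2 = 13
  SUB R5, R2  → R5 = 190 - 13 = 177
Final: R5 = 177

177


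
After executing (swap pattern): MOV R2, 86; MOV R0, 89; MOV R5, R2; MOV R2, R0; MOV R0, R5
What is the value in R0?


Register state trace (swap pattern):
  MOV R2, 86  → R2 = 86
  MOV R0, 89  → R0 = 89
  MOV R5, R2  → R5 = 86  (save R2)
  MOV R2, R0  → R2 = 89  (R2 gets R0's value)
  MOV R0, R5  → R0 = 86  (R0 gets saved value)
Final: R0 = 86

86


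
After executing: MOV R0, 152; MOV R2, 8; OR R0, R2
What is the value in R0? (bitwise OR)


Register state trace:
  MOV R0, 152  → R0 = 152 (0b10011000)
  MOV R2, 8  → R2 = 8 (0b00001000)
  OR R0, R2   → R0 = 152 OR 8 = 152 (0b10011000)
Final: R0 = 152

152


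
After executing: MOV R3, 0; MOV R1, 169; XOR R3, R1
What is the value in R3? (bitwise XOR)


Register state trace:
  MOV R3, 0  → R3 = 0 (0b00000000)
  MOV R1, 169  → R1 = 169 (0b10101001)
  XOR R3, R1  → R3 = 0 XOR 169 = 169 (0b10101001)
Final: R3 = 169

169


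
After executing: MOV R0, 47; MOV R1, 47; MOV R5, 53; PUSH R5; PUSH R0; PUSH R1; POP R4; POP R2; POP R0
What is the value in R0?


Stack trace (top is rightmost):
  MOV R0, 47  → R0 = 47
  MOV R1, 47  → R1 = 47
  MOV R5, 53  → R5 = 53
  PUSH R5  → stack: [53]
  PUSH R0  → stack: [53, 47]
  PUSH R1  → stack: [53, 47, 47]
  POP R4  → R4 = 47, stack: [53, 47]
  POP R2  → R2 = 47, stack: [53]
  POP R0  → R0 = 53, stack: []
Final: R0 = 53

53


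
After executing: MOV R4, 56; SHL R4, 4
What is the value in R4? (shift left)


Register state trace:
  MOV R4, 56  → R4 = 56
  SHL R4, 4  → R4 = 56 << 4 = 56 * 2^4 = 896
Final: R4 = 896

896


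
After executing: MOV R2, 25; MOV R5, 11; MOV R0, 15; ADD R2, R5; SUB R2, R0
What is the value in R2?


Register state trace:
  MOV R2, 25  → R2 = 25
  MOV R5, 11  → R5 = 11
  MOV R0, 15  → R0 = 15
  ADD R2, R5  → R2 = 25 + 11 = 36
  SUB R2, R0  → R2 = 36 - 15 = 21
Final: R2 = 21

21


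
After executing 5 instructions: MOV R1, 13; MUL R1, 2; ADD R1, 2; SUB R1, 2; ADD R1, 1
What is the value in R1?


Register state trace:
  MOV R1, 13  → R1 = 13
  MUL R1, 2  → R1 = 13 * 2 = 26
  ADD R1, 2  → R1 = 26 + 2 = 28
  SUB R1, 2  → R1 = 28 - 2 = 26
  ADD R1, 1  → R1 = 26 + 1 = 27
Final: R1 = 27

27


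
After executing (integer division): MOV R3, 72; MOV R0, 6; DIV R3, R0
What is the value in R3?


Register state trace:
  MOV R3, 72  → R3 = 72
  MOV R0, 6  → R0 = 6
  DIV R3, R0  → R3 = 72 // 6 = 12
Final: R3 = 12

12


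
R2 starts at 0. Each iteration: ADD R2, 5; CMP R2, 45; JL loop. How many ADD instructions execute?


Loop trace (R2 starts at 0, target 45, step 5):
  ADD #1: R2 = 0 + 5 = 5  → 5 < 45, loop
  ADD #2: R2 = 5 + 5 = 10  → 10 < 45, loop
  ADD #3: R2 = 10 + 5 = 15  → 15 < 45, loop
  ADD #4: R2 = 15 + 5 = 20  → 20 < 45, loop
  ADD #5: R2 = 20 + 5 = 25  → 25 < 45, loop
  ADD #6: R2 = 25 + 5 = 30  → 30 < 45, loop
  ADD #7: R2 = 30 + 5 = 35  → 35 < 45, loop
  ADD #8: R2 = 35 + 5 = 40  → 40 < 45, loop
  ADD #9: R2 = 40 + 5 = 45  → 45 >= 45, exit
Total ADD instructions: 9

9


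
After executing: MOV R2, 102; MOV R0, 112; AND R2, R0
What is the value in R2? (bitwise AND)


Register state trace:
  MOV R2, 102  → R2 = 102 (0b01100110)
  MOV R0, 112  → R0 = 112 (0b01110000)
  AND R2, R0  → R2 = 102 AND 112 = 96 (0b01100000)
Final: R2 = 96

96


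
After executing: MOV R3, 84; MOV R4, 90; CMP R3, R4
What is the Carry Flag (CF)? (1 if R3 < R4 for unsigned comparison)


Register state trace:
  MOV R3, 84  → R3 = 84
  MOV R4, 90  → R4 = 90
  CMP R3, R4  → unsigned 84 - 90: borrow occurs
  84 < 90, so CF = 1
CF = 1

1


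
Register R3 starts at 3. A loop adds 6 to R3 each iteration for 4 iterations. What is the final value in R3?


Starting value: R3 = 3
  Iter 1: R3 = 3 + 6 = 9
  Iter 2: R3 = 9 + 6 = 15
  Iter 3: R3 = 15 + 6 = 21
  Iter 4: R3 = 21 + 6 = 27
Final: R3 = 27

27


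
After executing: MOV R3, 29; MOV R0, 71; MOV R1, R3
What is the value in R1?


Register state trace:
  MOV R3, 29  → R3 = 29
  MOV R0, 71  → R0 = 71
  MOV R1, R3  → R1 = 29
Final: R1 = 29

29


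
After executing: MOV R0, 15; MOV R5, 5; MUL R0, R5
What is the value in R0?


Register state trace:
  MOV R0, 15  → R0 = 15
  MOV R5, 5  → R5 = 5
  MUL R0, R5  → R0 = 15 * 5 = 75
Final: R0 = 75

75


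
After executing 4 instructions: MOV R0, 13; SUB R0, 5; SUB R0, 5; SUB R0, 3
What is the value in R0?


Register state trace:
  MOV R0, 13  → R0 = 13
  SUB R0, 5  → R0 = 13 - 5 = 8
  SUB R0, 5  → R0 = 8 - 5 = 3
  SUB R0, 3  → R0 = 3 - 3 = 0
Final: R0 = 0

0


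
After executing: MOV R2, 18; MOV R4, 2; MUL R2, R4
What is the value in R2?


Register state trace:
  MOV R2, 18  → R2 = 18
  MOV R4, 2  → R4 = 2
  MUL R2, R4  → R2 = 18 * 2 = 36
Final: R2 = 36

36


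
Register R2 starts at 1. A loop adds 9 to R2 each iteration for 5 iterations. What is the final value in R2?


Starting value: R2 = 1
  Iter 1: R2 = 1 + 9 = 10
  Iter 2: R2 = 10 + 9 = 19
  Iter 3: R2 = 19 + 9 = 28
  Iter 4: R2 = 28 + 9 = 37
  Iter 5: R2 = 37 + 9 = 46
Final: R2 = 46

46


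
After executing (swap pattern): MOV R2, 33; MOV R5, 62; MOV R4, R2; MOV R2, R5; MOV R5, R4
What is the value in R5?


Register state trace (swap pattern):
  MOV R2, 33  → R2 = 33
  MOV R5, 62  → R5 = 62
  MOV R4, R2  → R4 = 33  (save R2)
  MOV R2, R5  → R2 = 62  (R2 gets R5's value)
  MOV R5, R4  → R5 = 33  (R5 gets saved value)
Final: R5 = 33

33


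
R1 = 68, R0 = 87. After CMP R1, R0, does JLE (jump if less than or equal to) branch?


Trace:
  R1 = 68, R0 = 87
  CMP R1, R0  → compares 68 vs 87
  JLE checks: is 68 less than or equal to 87?
  68 < 87, so condition is true
Branch taken: Yes

Yes


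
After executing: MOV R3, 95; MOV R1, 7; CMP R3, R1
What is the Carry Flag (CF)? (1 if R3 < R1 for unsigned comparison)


Register state trace:
  MOV R3, 95  → R3 = 95
  MOV R1, 7  → R1 = 7
  CMP R3, R1  → unsigned 95 - 7: no borrow
  95 >= 7, so CF = 0
CF = 0

0


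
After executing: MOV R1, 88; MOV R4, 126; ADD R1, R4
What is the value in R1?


Register state trace:
  MOV R1, 88  → R1 = 88
  MOV R4, 126  → R4 = 126
  ADD R1, R4  → R1 = 88 + 126 = 214
Final: R1 = 214

214


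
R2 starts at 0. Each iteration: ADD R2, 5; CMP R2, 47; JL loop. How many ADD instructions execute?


Loop trace (R2 starts at 0, target 47, step 5):
  ADD #1: R2 = 0 + 5 = 5  → 5 < 47, loop
  ADD #2: R2 = 5 + 5 = 10  → 10 < 47, loop
  ADD #3: R2 = 10 + 5 = 15  → 15 < 47, loop
  ADD #4: R2 = 15 + 5 = 20  → 20 < 47, loop
  ADD #5: R2 = 20 + 5 = 25  → 25 < 47, loop
  ADD #6: R2 = 25 + 5 = 30  → 30 < 47, loop
  ADD #7: R2 = 30 + 5 = 35  → 35 < 47, loop
  ADD #8: R2 = 35 + 5 = 40  → 40 < 47, loop
  ADD #9: R2 = 40 + 5 = 45  → 45 < 47, loop
  ADD #10: R2 = 45 + 5 = 50  → 50 >= 47, exit
Total ADD instructions: 10

10


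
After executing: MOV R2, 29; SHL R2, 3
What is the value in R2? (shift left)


Register state trace:
  MOV R2, 29  → R2 = 29
  SHL R2, 3  → R2 = 29 << 3 = 29 * 2^3 = 232
Final: R2 = 232

232


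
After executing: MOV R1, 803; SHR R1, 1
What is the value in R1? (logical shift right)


Register state trace:
  MOV R1, 803  → R1 = 803
  SHR R1, 1  → R1 = 803 >> 1 = 803 // 2^1 = 401
Final: R1 = 401

401


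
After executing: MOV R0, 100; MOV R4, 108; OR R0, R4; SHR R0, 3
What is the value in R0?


Register state trace:
  MOV R0, 100  → R0 = 100 (0b01100100)
  MOV R4, 108  → R4 = 108 (0b01101100)
  OR R0, R4  → R0 = 100 OR 108 = 108 (0b01101100)
  SHR R0, 3  → R0 = 108 >> 3 = 13
Final: R0 = 13

13


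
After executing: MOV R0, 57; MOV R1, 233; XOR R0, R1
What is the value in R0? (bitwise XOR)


Register state trace:
  MOV R0, 57  → R0 = 57 (0b00111001)
  MOV R1, 233  → R1 = 233 (0b11101001)
  XOR R0, R1  → R0 = 57 XOR 233 = 208 (0b11010000)
Final: R0 = 208

208


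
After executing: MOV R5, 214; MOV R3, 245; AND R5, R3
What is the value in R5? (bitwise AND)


Register state trace:
  MOV R5, 214  → R5 = 214 (0b11010110)
  MOV R3, 245  → R3 = 245 (0b11110101)
  AND R5, R3  → R5 = 214 AND 245 = 212 (0b11010100)
Final: R5 = 212

212


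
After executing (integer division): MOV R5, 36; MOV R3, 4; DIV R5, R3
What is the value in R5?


Register state trace:
  MOV R5, 36  → R5 = 36
  MOV R3, 4  → R3 = 4
  DIV R5, R3  → R5 = 36 // 4 = 9
Final: R5 = 9

9


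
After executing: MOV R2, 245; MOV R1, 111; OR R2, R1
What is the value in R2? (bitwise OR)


Register state trace:
  MOV R2, 245  → R2 = 245 (0b11110101)
  MOV R1, 111  → R1 = 111 (0b01101111)
  OR R2, R1   → R2 = 245 OR 111 = 255 (0b11111111)
Final: R2 = 255

255


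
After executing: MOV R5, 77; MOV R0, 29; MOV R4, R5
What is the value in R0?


Register state trace:
  MOV R5, 77  → R5 = 77
  MOV R0, 29  → R0 = 29
  MOV R4, R5  → R4 = 77
Final: R0 = 29

29


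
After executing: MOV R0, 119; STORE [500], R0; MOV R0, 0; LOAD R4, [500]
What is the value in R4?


Register and memory trace:
  MOV R0, 119  → R0 = 119
  STORE [500], R0  → mem[500] = 119
  MOV R0, 0  → R0 = 0
  LOAD R4, [500]  → R4 = mem[500] = 119
Final: R4 = 119

119


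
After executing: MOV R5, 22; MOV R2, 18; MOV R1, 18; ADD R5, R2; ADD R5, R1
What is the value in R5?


Register state trace:
  MOV R5, 22  → R5 = 22
  MOV R2, 18  → R2 = 18
  MOV R1, 18  → R1 = 18
  ADD R5, R2  → R5 = 22 + 18 = 40
  ADD R5, R1  → R5 = 40 + 18 = 58
Final: R5 = 58

58


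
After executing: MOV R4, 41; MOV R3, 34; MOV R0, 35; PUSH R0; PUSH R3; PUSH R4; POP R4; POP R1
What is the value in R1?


Stack trace (top is rightmost):
  MOV R4, 41  → R4 = 41
  MOV R3, 34  → R3 = 34
  MOV R0, 35  → R0 = 35
  PUSH R0  → stack: [35]
  PUSH R3  → stack: [35, 34]
  PUSH R4  → stack: [35, 34, 41]
  POP R4  → R4 = 41, stack: [35, 34]
  POP R1  → R1 = 34, stack: [35]
Final: R1 = 34

34


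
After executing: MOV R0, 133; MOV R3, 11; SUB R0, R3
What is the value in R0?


Register state trace:
  MOV R0, 133  → R0 = 133
  MOV R3, 11  → R3 = 11
  SUB R0, R3  → R0 = 133 - 11 = 122
Final: R0 = 122

122


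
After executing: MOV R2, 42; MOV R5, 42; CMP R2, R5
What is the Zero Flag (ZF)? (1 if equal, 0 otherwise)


Register state trace:
  MOV R2, 42  → R2 = 42
  MOV R5, 42  → R5 = 42
  CMP R2, R5  → computes 42 - 42 = 0
  Result is zero, so values are equal
ZF = 1

1


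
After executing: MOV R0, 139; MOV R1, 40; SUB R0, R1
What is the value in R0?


Register state trace:
  MOV R0, 139  → R0 = 139
  MOV R1, 40  → R1 = 40
  SUB R0, R1  → R0 = 139 - 40 = 99
Final: R0 = 99

99


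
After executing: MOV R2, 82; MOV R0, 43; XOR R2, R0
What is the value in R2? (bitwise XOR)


Register state trace:
  MOV R2, 82  → R2 = 82 (0b01010010)
  MOV R0, 43  → R0 = 43 (0b00101011)
  XOR R2, R0  → R2 = 82 XOR 43 = 121 (0b01111001)
Final: R2 = 121

121


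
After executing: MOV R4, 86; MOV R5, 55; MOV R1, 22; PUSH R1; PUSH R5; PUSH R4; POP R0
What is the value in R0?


Stack trace (top is rightmost):
  MOV R4, 86  → R4 = 86
  MOV R5, 55  → R5 = 55
  MOV R1, 22  → R1 = 22
  PUSH R1  → stack: [22]
  PUSH R5  → stack: [22, 55]
  PUSH R4  → stack: [22, 55, 86]
  POP R0  → R0 = 86, stack: [22, 55]
Final: R0 = 86

86


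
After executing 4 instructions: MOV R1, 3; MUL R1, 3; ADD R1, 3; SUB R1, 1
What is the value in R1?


Register state trace:
  MOV R1, 3  → R1 = 3
  MUL R1, 3  → R1 = 3 * 3 = 9
  ADD R1, 3  → R1 = 9 + 3 = 12
  SUB R1, 1  → R1 = 12 - 1 = 11
Final: R1 = 11

11


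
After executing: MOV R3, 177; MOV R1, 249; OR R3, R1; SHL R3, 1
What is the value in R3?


Register state trace:
  MOV R3, 177  → R3 = 177 (0b10110001)
  MOV R1, 249  → R1 = 249 (0b11111001)
  OR R3, R1  → R3 = 177 OR 249 = 249 (0b11111001)
  SHL R3, 1  → R3 = 249 << 1 = 498
Final: R3 = 498

498


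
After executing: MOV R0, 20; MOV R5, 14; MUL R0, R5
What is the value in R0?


Register state trace:
  MOV R0, 20  → R0 = 20
  MOV R5, 14  → R5 = 14
  MUL R0, R5  → R0 = 20 * 14 = 280
Final: R0 = 280

280


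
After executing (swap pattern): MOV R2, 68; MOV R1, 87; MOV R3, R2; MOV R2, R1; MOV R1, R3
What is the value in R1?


Register state trace (swap pattern):
  MOV R2, 68  → R2 = 68
  MOV R1, 87  → R1 = 87
  MOV R3, R2  → R3 = 68  (save R2)
  MOV R2, R1  → R2 = 87  (R2 gets R1's value)
  MOV R1, R3  → R1 = 68  (R1 gets saved value)
Final: R1 = 68

68


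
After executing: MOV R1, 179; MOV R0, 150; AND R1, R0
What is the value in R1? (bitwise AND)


Register state trace:
  MOV R1, 179  → R1 = 179 (0b10110011)
  MOV R0, 150  → R0 = 150 (0b10010110)
  AND R1, R0  → R1 = 179 AND 150 = 146 (0b10010010)
Final: R1 = 146

146


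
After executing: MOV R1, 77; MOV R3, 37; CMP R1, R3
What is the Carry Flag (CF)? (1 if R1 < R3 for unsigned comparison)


Register state trace:
  MOV R1, 77  → R1 = 77
  MOV R3, 37  → R3 = 37
  CMP R1, R3  → unsigned 77 - 37: no borrow
  77 >= 37, so CF = 0
CF = 0

0


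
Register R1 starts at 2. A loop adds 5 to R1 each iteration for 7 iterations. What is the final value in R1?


Starting value: R1 = 2
  Iter 1: R1 = 2 + 5 = 7
  Iter 2: R1 = 7 + 5 = 12
  Iter 3: R1 = 12 + 5 = 17
  Iter 4: R1 = 17 + 5 = 22
  Iter 5: R1 = 22 + 5 = 27
  Iter 6: R1 = 27 + 5 = 32
  Iter 7: R1 = 32 + 5 = 37
Final: R1 = 37

37


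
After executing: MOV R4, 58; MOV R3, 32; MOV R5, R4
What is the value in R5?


Register state trace:
  MOV R4, 58  → R4 = 58
  MOV R3, 32  → R3 = 32
  MOV R5, R4  → R5 = 58
Final: R5 = 58

58


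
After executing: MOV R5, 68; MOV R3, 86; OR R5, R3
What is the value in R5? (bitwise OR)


Register state trace:
  MOV R5, 68  → R5 = 68 (0b01000100)
  MOV R3, 86  → R3 = 86 (0b01010110)
  OR R5, R3   → R5 = 68 OR 86 = 86 (0b01010110)
Final: R5 = 86

86


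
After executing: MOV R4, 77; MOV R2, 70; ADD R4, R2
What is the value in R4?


Register state trace:
  MOV R4, 77  → R4 = 77
  MOV R2, 70  → R2 = 70
  ADD R4, R2  → R4 = 77 + 70 = 147
Final: R4 = 147

147


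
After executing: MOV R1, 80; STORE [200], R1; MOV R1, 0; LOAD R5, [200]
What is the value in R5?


Register and memory trace:
  MOV R1, 80  → R1 = 80
  STORE [200], R1  → mem[200] = 80
  MOV R1, 0  → R1 = 0
  LOAD R5, [200]  → R5 = mem[200] = 80
Final: R5 = 80

80


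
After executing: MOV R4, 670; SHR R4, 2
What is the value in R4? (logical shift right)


Register state trace:
  MOV R4, 670  → R4 = 670
  SHR R4, 2  → R4 = 670 >> 2 = 670 // 2^2 = 167
Final: R4 = 167

167


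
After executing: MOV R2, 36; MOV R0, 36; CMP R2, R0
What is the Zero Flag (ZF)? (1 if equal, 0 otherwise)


Register state trace:
  MOV R2, 36  → R2 = 36
  MOV R0, 36  → R0 = 36
  CMP R2, R0  → computes 36 - 36 = 0
  Result is zero, so values are equal
ZF = 1

1


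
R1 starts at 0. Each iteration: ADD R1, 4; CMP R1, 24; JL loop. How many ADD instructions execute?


Loop trace (R1 starts at 0, target 24, step 4):
  ADD #1: R1 = 0 + 4 = 4  → 4 < 24, loop
  ADD #2: R1 = 4 + 4 = 8  → 8 < 24, loop
  ADD #3: R1 = 8 + 4 = 12  → 12 < 24, loop
  ADD #4: R1 = 12 + 4 = 16  → 16 < 24, loop
  ADD #5: R1 = 16 + 4 = 20  → 20 < 24, loop
  ADD #6: R1 = 20 + 4 = 24  → 24 >= 24, exit
Total ADD instructions: 6

6


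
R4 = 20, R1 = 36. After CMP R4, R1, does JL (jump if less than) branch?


Trace:
  R4 = 20, R1 = 36
  CMP R4, R1  → compares 20 vs 36
  JL checks: is 20 less than 36?
  20 < 36, so condition is true
Branch taken: Yes

Yes


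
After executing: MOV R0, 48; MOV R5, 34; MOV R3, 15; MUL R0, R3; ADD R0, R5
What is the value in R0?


Register state trace:
  MOV R0, 48  → R0 = 48
  MOV R5, 34  → R5 = 34
  MOV R3, 15  → R3 = 15
  MUL R0, R3  → R0 = 48 * 15 = 720
  ADD R0, R5  → R0 = 720 + 34 = 754
Final: R0 = 754

754


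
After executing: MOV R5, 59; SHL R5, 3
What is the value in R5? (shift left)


Register state trace:
  MOV R5, 59  → R5 = 59
  SHL R5, 3  → R5 = 59 << 3 = 59 * 2^3 = 472
Final: R5 = 472

472


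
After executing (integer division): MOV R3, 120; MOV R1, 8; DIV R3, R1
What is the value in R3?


Register state trace:
  MOV R3, 120  → R3 = 120
  MOV R1, 8  → R1 = 8
  DIV R3, R1  → R3 = 120 // 8 = 15
Final: R3 = 15

15


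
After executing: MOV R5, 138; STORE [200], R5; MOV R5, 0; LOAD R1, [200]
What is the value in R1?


Register and memory trace:
  MOV R5, 138  → R5 = 138
  STORE [200], R5  → mem[200] = 138
  MOV R5, 0  → R5 = 0
  LOAD R1, [200]  → R1 = mem[200] = 138
Final: R1 = 138

138


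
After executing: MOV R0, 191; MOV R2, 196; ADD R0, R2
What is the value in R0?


Register state trace:
  MOV R0, 191  → R0 = 191
  MOV R2, 196  → R2 = 196
  ADD R0, R2  → R0 = 191 + 196 = 387
Final: R0 = 387

387


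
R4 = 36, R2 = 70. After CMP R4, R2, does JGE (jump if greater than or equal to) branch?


Trace:
  R4 = 36, R2 = 70
  CMP R4, R2  → compares 36 vs 70
  JGE checks: is 36 greater than or equal to 70?
  36 < 70, so condition is false
Branch taken: No

No


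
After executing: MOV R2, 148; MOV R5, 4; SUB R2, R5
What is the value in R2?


Register state trace:
  MOV R2, 148  → R2 = 148
  MOV R5, 4  → R5 = 4
  SUB R2, R5  → R2 = 148 - 4 = 144
Final: R2 = 144

144


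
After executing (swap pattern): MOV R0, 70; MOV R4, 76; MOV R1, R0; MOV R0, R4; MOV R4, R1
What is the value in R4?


Register state trace (swap pattern):
  MOV R0, 70  → R0 = 70
  MOV R4, 76  → R4 = 76
  MOV R1, R0  → R1 = 70  (save R0)
  MOV R0, R4  → R0 = 76  (R0 gets R4's value)
  MOV R4, R1  → R4 = 70  (R4 gets saved value)
Final: R4 = 70

70


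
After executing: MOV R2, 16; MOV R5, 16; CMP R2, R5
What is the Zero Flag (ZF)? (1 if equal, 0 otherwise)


Register state trace:
  MOV R2, 16  → R2 = 16
  MOV R5, 16  → R5 = 16
  CMP R2, R5  → computes 16 - 16 = 0
  Result is zero, so values are equal
ZF = 1

1


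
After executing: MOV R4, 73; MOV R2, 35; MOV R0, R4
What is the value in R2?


Register state trace:
  MOV R4, 73  → R4 = 73
  MOV R2, 35  → R2 = 35
  MOV R0, R4  → R0 = 73
Final: R2 = 35

35


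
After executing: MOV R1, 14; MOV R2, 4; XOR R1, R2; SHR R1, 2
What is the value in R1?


Register state trace:
  MOV R1, 14  → R1 = 14 (0b00001110)
  MOV R2, 4  → R2 = 4 (0b00000100)
  XOR R1, R2  → R1 = 14 XOR 4 = 10 (0b00001010)
  SHR R1, 2  → R1 = 10 >> 2 = 2
Final: R1 = 2

2


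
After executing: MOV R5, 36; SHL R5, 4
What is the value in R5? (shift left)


Register state trace:
  MOV R5, 36  → R5 = 36
  SHL R5, 4  → R5 = 36 << 4 = 36 * 2^4 = 576
Final: R5 = 576

576


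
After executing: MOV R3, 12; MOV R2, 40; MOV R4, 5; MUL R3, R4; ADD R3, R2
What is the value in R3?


Register state trace:
  MOV R3, 12  → R3 = 12
  MOV R2, 40  → R2 = 40
  MOV R4, 5  → R4 = 5
  MUL R3, R4  → R3 = 12 * 5 = 60
  ADD R3, R2  → R3 = 60 + 40 = 100
Final: R3 = 100

100


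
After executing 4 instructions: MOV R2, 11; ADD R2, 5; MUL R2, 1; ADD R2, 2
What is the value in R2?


Register state trace:
  MOV R2, 11  → R2 = 11
  ADD R2, 5  → R2 = 11 + 5 = 16
  MUL R2, 1  → R2 = 16 * 1 = 16
  ADD R2, 2  → R2 = 16 + 2 = 18
Final: R2 = 18

18


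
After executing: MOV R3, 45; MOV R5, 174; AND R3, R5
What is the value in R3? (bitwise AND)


Register state trace:
  MOV R3, 45  → R3 = 45 (0b00101101)
  MOV R5, 174  → R5 = 174 (0b10101110)
  AND R3, R5  → R3 = 45 AND 174 = 44 (0b00101100)
Final: R3 = 44

44


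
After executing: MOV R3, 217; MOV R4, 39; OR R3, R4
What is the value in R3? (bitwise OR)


Register state trace:
  MOV R3, 217  → R3 = 217 (0b11011001)
  MOV R4, 39  → R4 = 39 (0b00100111)
  OR R3, R4   → R3 = 217 OR 39 = 255 (0b11111111)
Final: R3 = 255

255


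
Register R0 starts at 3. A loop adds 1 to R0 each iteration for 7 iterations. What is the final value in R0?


Starting value: R0 = 3
  Iter 1: R0 = 3 + 1 = 4
  Iter 2: R0 = 4 + 1 = 5
  Iter 3: R0 = 5 + 1 = 6
  Iter 4: R0 = 6 + 1 = 7
  Iter 5: R0 = 7 + 1 = 8
  Iter 6: R0 = 8 + 1 = 9
  Iter 7: R0 = 9 + 1 = 10
Final: R0 = 10

10


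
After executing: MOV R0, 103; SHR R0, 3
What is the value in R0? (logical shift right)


Register state trace:
  MOV R0, 103  → R0 = 103
  SHR R0, 3  → R0 = 103 >> 3 = 103 // 2^3 = 12
Final: R0 = 12

12


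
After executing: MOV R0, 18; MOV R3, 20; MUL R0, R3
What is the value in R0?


Register state trace:
  MOV R0, 18  → R0 = 18
  MOV R3, 20  → R3 = 20
  MUL R0, R3  → R0 = 18 * 20 = 360
Final: R0 = 360

360


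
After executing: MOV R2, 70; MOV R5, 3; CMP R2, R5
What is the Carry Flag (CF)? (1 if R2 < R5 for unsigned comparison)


Register state trace:
  MOV R2, 70  → R2 = 70
  MOV R5, 3  → R5 = 3
  CMP R2, R5  → unsigned 70 - 3: no borrow
  70 >= 3, so CF = 0
CF = 0

0


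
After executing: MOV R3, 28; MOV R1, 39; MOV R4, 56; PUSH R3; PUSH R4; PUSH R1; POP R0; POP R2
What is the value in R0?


Stack trace (top is rightmost):
  MOV R3, 28  → R3 = 28
  MOV R1, 39  → R1 = 39
  MOV R4, 56  → R4 = 56
  PUSH R3  → stack: [28]
  PUSH R4  → stack: [28, 56]
  PUSH R1  → stack: [28, 56, 39]
  POP R0  → R0 = 39, stack: [28, 56]
  POP R2  → R2 = 56, stack: [28]
Final: R0 = 39

39


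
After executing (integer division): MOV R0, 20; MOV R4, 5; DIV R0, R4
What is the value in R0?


Register state trace:
  MOV R0, 20  → R0 = 20
  MOV R4, 5  → R4 = 5
  DIV R0, R4  → R0 = 20 // 5 = 4
Final: R0 = 4

4


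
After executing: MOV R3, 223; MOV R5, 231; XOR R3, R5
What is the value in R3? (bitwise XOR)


Register state trace:
  MOV R3, 223  → R3 = 223 (0b11011111)
  MOV R5, 231  → R5 = 231 (0b11100111)
  XOR R3, R5  → R3 = 223 XOR 231 = 56 (0b00111000)
Final: R3 = 56

56


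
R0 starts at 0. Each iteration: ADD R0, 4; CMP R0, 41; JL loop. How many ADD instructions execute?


Loop trace (R0 starts at 0, target 41, step 4):
  ADD #1: R0 = 0 + 4 = 4  → 4 < 41, loop
  ADD #2: R0 = 4 + 4 = 8  → 8 < 41, loop
  ADD #3: R0 = 8 + 4 = 12  → 12 < 41, loop
  ADD #4: R0 = 12 + 4 = 16  → 16 < 41, loop
  ADD #5: R0 = 16 + 4 = 20  → 20 < 41, loop
  ADD #6: R0 = 20 + 4 = 24  → 24 < 41, loop
  ADD #7: R0 = 24 + 4 = 28  → 28 < 41, loop
  ADD #8: R0 = 28 + 4 = 32  → 32 < 41, loop
  ADD #9: R0 = 32 + 4 = 36  → 36 < 41, loop
  ADD #10: R0 = 36 + 4 = 40  → 40 < 41, loop
  ADD #11: R0 = 40 + 4 = 44  → 44 >= 41, exit
Total ADD instructions: 11

11


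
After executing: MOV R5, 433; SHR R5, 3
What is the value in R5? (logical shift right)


Register state trace:
  MOV R5, 433  → R5 = 433
  SHR R5, 3  → R5 = 433 >> 3 = 433 // 2^3 = 54
Final: R5 = 54

54


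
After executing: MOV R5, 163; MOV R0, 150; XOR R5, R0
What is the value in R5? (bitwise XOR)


Register state trace:
  MOV R5, 163  → R5 = 163 (0b10100011)
  MOV R0, 150  → R0 = 150 (0b10010110)
  XOR R5, R0  → R5 = 163 XOR 150 = 53 (0b00110101)
Final: R5 = 53

53


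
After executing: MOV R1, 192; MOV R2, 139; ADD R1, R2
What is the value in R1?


Register state trace:
  MOV R1, 192  → R1 = 192
  MOV R2, 139  → R2 = 139
  ADD R1, R2  → R1 = 192 + 139 = 331
Final: R1 = 331

331


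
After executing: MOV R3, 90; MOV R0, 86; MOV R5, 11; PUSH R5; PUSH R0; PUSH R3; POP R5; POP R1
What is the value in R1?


Stack trace (top is rightmost):
  MOV R3, 90  → R3 = 90
  MOV R0, 86  → R0 = 86
  MOV R5, 11  → R5 = 11
  PUSH R5  → stack: [11]
  PUSH R0  → stack: [11, 86]
  PUSH R3  → stack: [11, 86, 90]
  POP R5  → R5 = 90, stack: [11, 86]
  POP R1  → R1 = 86, stack: [11]
Final: R1 = 86

86


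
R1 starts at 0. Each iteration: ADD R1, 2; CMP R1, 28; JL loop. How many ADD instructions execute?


Loop trace (R1 starts at 0, target 28, step 2):
  ADD #1: R1 = 0 + 2 = 2  → 2 < 28, loop
  ADD #2: R1 = 2 + 2 = 4  → 4 < 28, loop
  ADD #3: R1 = 4 + 2 = 6  → 6 < 28, loop
  ADD #4: R1 = 6 + 2 = 8  → 8 < 28, loop
  ADD #5: R1 = 8 + 2 = 10  → 10 < 28, loop
  ADD #6: R1 = 10 + 2 = 12  → 12 < 28, loop
  ADD #7: R1 = 12 + 2 = 14  → 14 < 28, loop
  ADD #8: R1 = 14 + 2 = 16  → 16 < 28, loop
  ADD #9: R1 = 16 + 2 = 18  → 18 < 28, loop
  ADD #10: R1 = 18 + 2 = 20  → 20 < 28, loop
  ADD #11: R1 = 20 + 2 = 22  → 22 < 28, loop
  ADD #12: R1 = 22 + 2 = 24  → 24 < 28, loop
  ADD #13: R1 = 24 + 2 = 26  → 26 < 28, loop
  ADD #14: R1 = 26 + 2 = 28  → 28 >= 28, exit
Total ADD instructions: 14

14


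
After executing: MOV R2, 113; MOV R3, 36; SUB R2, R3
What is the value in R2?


Register state trace:
  MOV R2, 113  → R2 = 113
  MOV R3, 36  → R3 = 36
  SUB R2, R3  → R2 = 113 - 36 = 77
Final: R2 = 77

77


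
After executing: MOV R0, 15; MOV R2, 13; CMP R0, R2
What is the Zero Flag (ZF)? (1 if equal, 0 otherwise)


Register state trace:
  MOV R0, 15  → R0 = 15
  MOV R2, 13  → R2 = 13
  CMP R0, R2  → computes 15 - 13 = 2
  Result is nonzero, so values are not equal
ZF = 0

0


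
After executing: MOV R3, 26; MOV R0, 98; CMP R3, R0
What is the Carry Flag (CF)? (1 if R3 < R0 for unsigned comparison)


Register state trace:
  MOV R3, 26  → R3 = 26
  MOV R0, 98  → R0 = 98
  CMP R3, R0  → unsigned 26 - 98: borrow occurs
  26 < 98, so CF = 1
CF = 1

1


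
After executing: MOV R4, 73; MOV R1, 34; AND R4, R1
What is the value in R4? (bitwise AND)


Register state trace:
  MOV R4, 73  → R4 = 73 (0b01001001)
  MOV R1, 34  → R1 = 34 (0b00100010)
  AND R4, R1  → R4 = 73 AND 34 = 0 (0b00000000)
Final: R4 = 0

0


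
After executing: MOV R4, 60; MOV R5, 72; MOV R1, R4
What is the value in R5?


Register state trace:
  MOV R4, 60  → R4 = 60
  MOV R5, 72  → R5 = 72
  MOV R1, R4  → R1 = 60
Final: R5 = 72

72


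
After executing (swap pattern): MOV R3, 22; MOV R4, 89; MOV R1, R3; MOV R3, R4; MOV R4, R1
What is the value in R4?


Register state trace (swap pattern):
  MOV R3, 22  → R3 = 22
  MOV R4, 89  → R4 = 89
  MOV R1, R3  → R1 = 22  (save R3)
  MOV R3, R4  → R3 = 89  (R3 gets R4's value)
  MOV R4, R1  → R4 = 22  (R4 gets saved value)
Final: R4 = 22

22


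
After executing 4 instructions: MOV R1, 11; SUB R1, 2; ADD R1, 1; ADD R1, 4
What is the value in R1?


Register state trace:
  MOV R1, 11  → R1 = 11
  SUB R1, 2  → R1 = 11 - 2 = 9
  ADD R1, 1  → R1 = 9 + 1 = 10
  ADD R1, 4  → R1 = 10 + 4 = 14
Final: R1 = 14

14


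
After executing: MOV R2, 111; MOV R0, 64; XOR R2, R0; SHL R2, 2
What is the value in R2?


Register state trace:
  MOV R2, 111  → R2 = 111 (0b01101111)
  MOV R0, 64  → R0 = 64 (0b01000000)
  XOR R2, R0  → R2 = 111 XOR 64 = 47 (0b00101111)
  SHL R2, 2  → R2 = 47 << 2 = 188
Final: R2 = 188

188


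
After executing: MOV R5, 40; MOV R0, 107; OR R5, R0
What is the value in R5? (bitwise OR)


Register state trace:
  MOV R5, 40  → R5 = 40 (0b00101000)
  MOV R0, 107  → R0 = 107 (0b01101011)
  OR R5, R0   → R5 = 40 OR 107 = 107 (0b01101011)
Final: R5 = 107

107


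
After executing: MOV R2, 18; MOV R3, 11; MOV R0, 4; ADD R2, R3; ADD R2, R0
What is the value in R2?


Register state trace:
  MOV R2, 18  → R2 = 18
  MOV R3, 11  → R3 = 11
  MOV R0, 4  → R0 = 4
  ADD R2, R3  → R2 = 18 + 11 = 29
  ADD R2, R0  → R2 = 29 + 4 = 33
Final: R2 = 33

33


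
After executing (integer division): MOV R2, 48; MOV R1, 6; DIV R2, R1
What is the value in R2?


Register state trace:
  MOV R2, 48  → R2 = 48
  MOV R1, 6  → R1 = 6
  DIV R2, R1  → R2 = 48 // 6 = 8
Final: R2 = 8

8


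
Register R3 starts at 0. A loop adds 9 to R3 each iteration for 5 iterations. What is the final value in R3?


Starting value: R3 = 0
  Iter 1: R3 = 0 + 9 = 9
  Iter 2: R3 = 9 + 9 = 18
  Iter 3: R3 = 18 + 9 = 27
  Iter 4: R3 = 27 + 9 = 36
  Iter 5: R3 = 36 + 9 = 45
Final: R3 = 45

45


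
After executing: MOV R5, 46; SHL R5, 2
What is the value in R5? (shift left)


Register state trace:
  MOV R5, 46  → R5 = 46
  SHL R5, 2  → R5 = 46 << 2 = 46 * 2^2 = 184
Final: R5 = 184

184


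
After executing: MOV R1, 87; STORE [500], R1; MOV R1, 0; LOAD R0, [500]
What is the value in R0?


Register and memory trace:
  MOV R1, 87  → R1 = 87
  STORE [500], R1  → mem[500] = 87
  MOV R1, 0  → R1 = 0
  LOAD R0, [500]  → R0 = mem[500] = 87
Final: R0 = 87

87


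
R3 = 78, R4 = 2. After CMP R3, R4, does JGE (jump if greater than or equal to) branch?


Trace:
  R3 = 78, R4 = 2
  CMP R3, R4  → compares 78 vs 2
  JGE checks: is 78 greater than or equal to 2?
  78 > 2, so condition is true
Branch taken: Yes

Yes


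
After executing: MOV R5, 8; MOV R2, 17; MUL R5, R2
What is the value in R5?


Register state trace:
  MOV R5, 8  → R5 = 8
  MOV R2, 17  → R2 = 17
  MUL R5, R2  → R5 = 8 * 17 = 136
Final: R5 = 136

136


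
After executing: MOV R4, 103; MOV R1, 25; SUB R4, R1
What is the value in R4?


Register state trace:
  MOV R4, 103  → R4 = 103
  MOV R1, 25  → R1 = 25
  SUB R4, R1  → R4 = 103 - 25 = 78
Final: R4 = 78

78


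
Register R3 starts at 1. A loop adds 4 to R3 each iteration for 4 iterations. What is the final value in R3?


Starting value: R3 = 1
  Iter 1: R3 = 1 + 4 = 5
  Iter 2: R3 = 5 + 4 = 9
  Iter 3: R3 = 9 + 4 = 13
  Iter 4: R3 = 13 + 4 = 17
Final: R3 = 17

17


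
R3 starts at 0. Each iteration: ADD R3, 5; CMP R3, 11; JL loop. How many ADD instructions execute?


Loop trace (R3 starts at 0, target 11, step 5):
  ADD #1: R3 = 0 + 5 = 5  → 5 < 11, loop
  ADD #2: R3 = 5 + 5 = 10  → 10 < 11, loop
  ADD #3: R3 = 10 + 5 = 15  → 15 >= 11, exit
Total ADD instructions: 3

3


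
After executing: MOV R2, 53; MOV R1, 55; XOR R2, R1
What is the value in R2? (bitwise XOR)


Register state trace:
  MOV R2, 53  → R2 = 53 (0b00110101)
  MOV R1, 55  → R1 = 55 (0b00110111)
  XOR R2, R1  → R2 = 53 XOR 55 = 2 (0b00000010)
Final: R2 = 2

2


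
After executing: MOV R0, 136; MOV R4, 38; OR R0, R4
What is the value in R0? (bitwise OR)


Register state trace:
  MOV R0, 136  → R0 = 136 (0b10001000)
  MOV R4, 38  → R4 = 38 (0b00100110)
  OR R0, R4   → R0 = 136 OR 38 = 174 (0b10101110)
Final: R0 = 174

174


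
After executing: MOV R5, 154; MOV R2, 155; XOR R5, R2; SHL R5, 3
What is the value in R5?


Register state trace:
  MOV R5, 154  → R5 = 154 (0b10011010)
  MOV R2, 155  → R2 = 155 (0b10011011)
  XOR R5, R2  → R5 = 154 XOR 155 = 1 (0b00000001)
  SHL R5, 3  → R5 = 1 << 3 = 8
Final: R5 = 8

8


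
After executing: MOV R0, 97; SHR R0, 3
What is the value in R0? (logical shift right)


Register state trace:
  MOV R0, 97  → R0 = 97
  SHR R0, 3  → R0 = 97 >> 3 = 97 // 2^3 = 12
Final: R0 = 12

12


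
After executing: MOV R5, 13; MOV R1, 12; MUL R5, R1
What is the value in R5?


Register state trace:
  MOV R5, 13  → R5 = 13
  MOV R1, 12  → R1 = 12
  MUL R5, R1  → R5 = 13 * 12 = 156
Final: R5 = 156

156


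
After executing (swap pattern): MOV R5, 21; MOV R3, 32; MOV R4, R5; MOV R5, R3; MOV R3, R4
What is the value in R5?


Register state trace (swap pattern):
  MOV R5, 21  → R5 = 21
  MOV R3, 32  → R3 = 32
  MOV R4, R5  → R4 = 21  (save R5)
  MOV R5, R3  → R5 = 32  (R5 gets R3's value)
  MOV R3, R4  → R3 = 21  (R3 gets saved value)
Final: R5 = 32

32


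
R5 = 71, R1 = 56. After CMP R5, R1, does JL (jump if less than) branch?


Trace:
  R5 = 71, R1 = 56
  CMP R5, R1  → compares 71 vs 56
  JL checks: is 71 less than 56?
  71 > 56, so condition is false
Branch taken: No

No


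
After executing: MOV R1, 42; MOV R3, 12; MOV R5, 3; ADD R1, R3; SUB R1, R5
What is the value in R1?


Register state trace:
  MOV R1, 42  → R1 = 42
  MOV R3, 12  → R3 = 12
  MOV R5, 3  → R5 = 3
  ADD R1, R3  → R1 = 42 + 12 = 54
  SUB R1, R5  → R1 = 54 - 3 = 51
Final: R1 = 51

51


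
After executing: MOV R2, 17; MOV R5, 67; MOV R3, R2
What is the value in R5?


Register state trace:
  MOV R2, 17  → R2 = 17
  MOV R5, 67  → R5 = 67
  MOV R3, R2  → R3 = 17
Final: R5 = 67

67


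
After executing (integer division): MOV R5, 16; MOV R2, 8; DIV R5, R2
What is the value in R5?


Register state trace:
  MOV R5, 16  → R5 = 16
  MOV R2, 8  → R2 = 8
  DIV R5, R2  → R5 = 16 // 8 = 2
Final: R5 = 2

2


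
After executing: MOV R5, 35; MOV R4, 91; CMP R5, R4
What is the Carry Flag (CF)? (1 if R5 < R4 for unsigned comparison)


Register state trace:
  MOV R5, 35  → R5 = 35
  MOV R4, 91  → R4 = 91
  CMP R5, R4  → unsigned 35 - 91: borrow occurs
  35 < 91, so CF = 1
CF = 1

1


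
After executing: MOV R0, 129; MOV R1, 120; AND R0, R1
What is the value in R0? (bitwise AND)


Register state trace:
  MOV R0, 129  → R0 = 129 (0b10000001)
  MOV R1, 120  → R1 = 120 (0b01111000)
  AND R0, R1  → R0 = 129 AND 120 = 0 (0b00000000)
Final: R0 = 0

0


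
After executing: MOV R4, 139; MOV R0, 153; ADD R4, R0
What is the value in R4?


Register state trace:
  MOV R4, 139  → R4 = 139
  MOV R0, 153  → R0 = 153
  ADD R4, R0  → R4 = 139 + 153 = 292
Final: R4 = 292

292


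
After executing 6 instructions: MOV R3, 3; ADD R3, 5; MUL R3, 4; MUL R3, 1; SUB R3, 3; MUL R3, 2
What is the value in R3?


Register state trace:
  MOV R3, 3  → R3 = 3
  ADD R3, 5  → R3 = 3 + 5 = 8
  MUL R3, 4  → R3 = 8 * 4 = 32
  MUL R3, 1  → R3 = 32 * 1 = 32
  SUB R3, 3  → R3 = 32 - 3 = 29
  MUL R3, 2  → R3 = 29 * 2 = 58
Final: R3 = 58

58


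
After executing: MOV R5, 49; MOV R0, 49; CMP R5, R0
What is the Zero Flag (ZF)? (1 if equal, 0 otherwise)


Register state trace:
  MOV R5, 49  → R5 = 49
  MOV R0, 49  → R0 = 49
  CMP R5, R0  → computes 49 - 49 = 0
  Result is zero, so values are equal
ZF = 1

1


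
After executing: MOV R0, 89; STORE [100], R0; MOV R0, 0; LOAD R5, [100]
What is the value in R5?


Register and memory trace:
  MOV R0, 89  → R0 = 89
  STORE [100], R0  → mem[100] = 89
  MOV R0, 0  → R0 = 0
  LOAD R5, [100]  → R5 = mem[100] = 89
Final: R5 = 89

89


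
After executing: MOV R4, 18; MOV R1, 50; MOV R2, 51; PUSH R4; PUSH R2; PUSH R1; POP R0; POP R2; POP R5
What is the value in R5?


Stack trace (top is rightmost):
  MOV R4, 18  → R4 = 18
  MOV R1, 50  → R1 = 50
  MOV R2, 51  → R2 = 51
  PUSH R4  → stack: [18]
  PUSH R2  → stack: [18, 51]
  PUSH R1  → stack: [18, 51, 50]
  POP R0  → R0 = 50, stack: [18, 51]
  POP R2  → R2 = 51, stack: [18]
  POP R5  → R5 = 18, stack: []
Final: R5 = 18

18


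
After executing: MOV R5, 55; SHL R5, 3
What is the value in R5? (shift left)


Register state trace:
  MOV R5, 55  → R5 = 55
  SHL R5, 3  → R5 = 55 << 3 = 55 * 2^3 = 440
Final: R5 = 440

440


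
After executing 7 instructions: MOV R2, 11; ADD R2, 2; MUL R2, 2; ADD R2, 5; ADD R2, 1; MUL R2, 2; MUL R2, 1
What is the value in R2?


Register state trace:
  MOV R2, 11  → R2 = 11
  ADD R2, 2  → R2 = 11 + 2 = 13
  MUL R2, 2  → R2 = 13 * 2 = 26
  ADD R2, 5  → R2 = 26 + 5 = 31
  ADD R2, 1  → R2 = 31 + 1 = 32
  MUL R2, 2  → R2 = 32 * 2 = 64
  MUL R2, 1  → R2 = 64 * 1 = 64
Final: R2 = 64

64


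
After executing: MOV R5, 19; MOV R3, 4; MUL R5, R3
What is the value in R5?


Register state trace:
  MOV R5, 19  → R5 = 19
  MOV R3, 4  → R3 = 4
  MUL R5, R3  → R5 = 19 * 4 = 76
Final: R5 = 76

76


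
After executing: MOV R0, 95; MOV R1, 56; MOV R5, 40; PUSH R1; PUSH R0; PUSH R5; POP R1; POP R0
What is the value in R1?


Stack trace (top is rightmost):
  MOV R0, 95  → R0 = 95
  MOV R1, 56  → R1 = 56
  MOV R5, 40  → R5 = 40
  PUSH R1  → stack: [56]
  PUSH R0  → stack: [56, 95]
  PUSH R5  → stack: [56, 95, 40]
  POP R1  → R1 = 40, stack: [56, 95]
  POP R0  → R0 = 95, stack: [56]
Final: R1 = 40

40


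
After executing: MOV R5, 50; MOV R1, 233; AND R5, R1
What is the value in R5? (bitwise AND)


Register state trace:
  MOV R5, 50  → R5 = 50 (0b00110010)
  MOV R1, 233  → R1 = 233 (0b11101001)
  AND R5, R1  → R5 = 50 AND 233 = 32 (0b00100000)
Final: R5 = 32

32


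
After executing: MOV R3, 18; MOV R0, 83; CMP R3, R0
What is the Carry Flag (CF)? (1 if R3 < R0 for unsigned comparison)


Register state trace:
  MOV R3, 18  → R3 = 18
  MOV R0, 83  → R0 = 83
  CMP R3, R0  → unsigned 18 - 83: borrow occurs
  18 < 83, so CF = 1
CF = 1

1


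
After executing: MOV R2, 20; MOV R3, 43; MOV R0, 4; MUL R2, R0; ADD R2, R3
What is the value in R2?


Register state trace:
  MOV R2, 20  → R2 = 20
  MOV R3, 43  → R3 = 43
  MOV R0, 4  → R0 = 4
  MUL R2, R0  → R2 = 20 * 4 = 80
  ADD R2, R3  → R2 = 80 + 43 = 123
Final: R2 = 123

123


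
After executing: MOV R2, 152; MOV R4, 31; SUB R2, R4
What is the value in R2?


Register state trace:
  MOV R2, 152  → R2 = 152
  MOV R4, 31  → R4 = 31
  SUB R2, R4  → R2 = 152 - 31 = 121
Final: R2 = 121

121


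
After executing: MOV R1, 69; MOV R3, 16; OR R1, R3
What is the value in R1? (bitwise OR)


Register state trace:
  MOV R1, 69  → R1 = 69 (0b01000101)
  MOV R3, 16  → R3 = 16 (0b00010000)
  OR R1, R3   → R1 = 69 OR 16 = 85 (0b01010101)
Final: R1 = 85

85


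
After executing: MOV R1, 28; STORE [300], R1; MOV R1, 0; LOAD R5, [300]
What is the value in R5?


Register and memory trace:
  MOV R1, 28  → R1 = 28
  STORE [300], R1  → mem[300] = 28
  MOV R1, 0  → R1 = 0
  LOAD R5, [300]  → R5 = mem[300] = 28
Final: R5 = 28

28


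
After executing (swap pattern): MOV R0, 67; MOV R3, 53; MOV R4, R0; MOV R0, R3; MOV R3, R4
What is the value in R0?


Register state trace (swap pattern):
  MOV R0, 67  → R0 = 67
  MOV R3, 53  → R3 = 53
  MOV R4, R0  → R4 = 67  (save R0)
  MOV R0, R3  → R0 = 53  (R0 gets R3's value)
  MOV R3, R4  → R3 = 67  (R3 gets saved value)
Final: R0 = 53

53
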